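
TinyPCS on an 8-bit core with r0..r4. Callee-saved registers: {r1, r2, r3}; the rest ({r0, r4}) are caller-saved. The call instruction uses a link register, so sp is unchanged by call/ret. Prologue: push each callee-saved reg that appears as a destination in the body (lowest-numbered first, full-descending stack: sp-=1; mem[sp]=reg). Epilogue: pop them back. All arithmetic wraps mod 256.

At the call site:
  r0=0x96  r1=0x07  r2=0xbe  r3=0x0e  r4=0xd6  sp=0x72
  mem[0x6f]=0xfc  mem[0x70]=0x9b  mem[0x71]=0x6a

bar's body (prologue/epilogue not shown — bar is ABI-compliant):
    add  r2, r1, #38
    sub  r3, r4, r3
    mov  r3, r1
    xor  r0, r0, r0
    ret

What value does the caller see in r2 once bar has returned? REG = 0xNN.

prologue: push r2 -> mem[0x71]=0xbe, sp=0x71
prologue: push r3 -> mem[0x70]=0x0e, sp=0x70
body[0] add  r2, r1, #38 -> r2=0x2d
body[1] sub  r3, r4, r3 -> r3=0xc8
body[2] mov  r3, r1 -> r3=0x07
body[3] xor  r0, r0, r0 -> r0=0x00
epilogue: pop r3=0x0e, sp=0x71
epilogue: pop r2=0xbe, sp=0x72
r2 is callee-saved -> restored

REG = 0xbe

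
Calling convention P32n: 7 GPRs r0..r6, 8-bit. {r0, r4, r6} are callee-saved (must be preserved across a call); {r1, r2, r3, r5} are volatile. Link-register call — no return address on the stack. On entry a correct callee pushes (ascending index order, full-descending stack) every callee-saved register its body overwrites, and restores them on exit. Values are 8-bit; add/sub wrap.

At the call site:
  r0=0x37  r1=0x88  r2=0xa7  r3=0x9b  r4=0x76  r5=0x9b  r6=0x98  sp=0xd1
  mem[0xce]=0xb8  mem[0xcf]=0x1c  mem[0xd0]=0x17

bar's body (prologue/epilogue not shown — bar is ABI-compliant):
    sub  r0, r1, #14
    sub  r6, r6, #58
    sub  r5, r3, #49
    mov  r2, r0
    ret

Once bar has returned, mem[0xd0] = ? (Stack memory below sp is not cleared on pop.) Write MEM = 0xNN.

MEM = 0x37

prologue: push r0 → mem[0xd0]=0x37, sp=0xd0
prologue: push r6 → mem[0xcf]=0x98, sp=0xcf
body[0] sub  r0, r1, #14 → r0=0x7a
body[1] sub  r6, r6, #58 → r6=0x5e
body[2] sub  r5, r3, #49 → r5=0x6a
body[3] mov  r2, r0 → r2=0x7a
epilogue: pop r6=0x98, sp=0xd0
epilogue: pop r0=0x37, sp=0xd1
prologue pushed ['r0', 'r6'] at ['0xd0', '0xcf']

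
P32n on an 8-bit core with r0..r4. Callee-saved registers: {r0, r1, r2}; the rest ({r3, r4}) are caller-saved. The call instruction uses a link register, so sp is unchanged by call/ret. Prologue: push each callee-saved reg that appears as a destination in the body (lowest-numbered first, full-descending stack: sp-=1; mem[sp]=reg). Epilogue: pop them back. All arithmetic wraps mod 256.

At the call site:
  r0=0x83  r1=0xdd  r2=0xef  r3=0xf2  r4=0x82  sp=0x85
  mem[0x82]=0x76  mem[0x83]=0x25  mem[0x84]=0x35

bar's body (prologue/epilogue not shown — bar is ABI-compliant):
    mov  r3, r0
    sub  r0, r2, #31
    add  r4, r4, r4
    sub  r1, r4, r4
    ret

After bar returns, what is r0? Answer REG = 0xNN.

REG = 0x83

prologue: push r0 → mem[0x84]=0x83, sp=0x84
prologue: push r1 → mem[0x83]=0xdd, sp=0x83
body[0] mov  r3, r0 → r3=0x83
body[1] sub  r0, r2, #31 → r0=0xd0
body[2] add  r4, r4, r4 → r4=0x04
body[3] sub  r1, r4, r4 → r1=0x00
epilogue: pop r1=0xdd, sp=0x84
epilogue: pop r0=0x83, sp=0x85
r0 is callee-saved → restored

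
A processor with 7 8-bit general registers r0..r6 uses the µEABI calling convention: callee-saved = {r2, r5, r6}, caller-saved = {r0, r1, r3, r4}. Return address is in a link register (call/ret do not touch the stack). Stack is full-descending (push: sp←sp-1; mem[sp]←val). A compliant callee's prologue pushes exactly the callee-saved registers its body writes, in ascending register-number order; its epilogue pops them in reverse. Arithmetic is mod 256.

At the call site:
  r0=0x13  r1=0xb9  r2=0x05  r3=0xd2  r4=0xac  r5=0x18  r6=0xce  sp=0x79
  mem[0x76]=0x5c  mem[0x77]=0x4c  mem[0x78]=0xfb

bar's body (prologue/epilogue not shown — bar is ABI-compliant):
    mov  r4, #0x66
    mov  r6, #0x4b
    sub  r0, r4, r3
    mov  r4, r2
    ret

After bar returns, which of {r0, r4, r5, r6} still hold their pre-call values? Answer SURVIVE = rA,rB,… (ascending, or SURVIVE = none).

prologue: push r6 → mem[0x78]=0xce, sp=0x78
body[0] mov  r4, #0x66 → r4=0x66
body[1] mov  r6, #0x4b → r6=0x4b
body[2] sub  r0, r4, r3 → r0=0x94
body[3] mov  r4, r2 → r4=0x05
epilogue: pop r6=0xce, sp=0x79
r0: caller-saved, written=True
r4: caller-saved, written=True
r5: callee-saved, written=False
r6: callee-saved, written=True

SURVIVE = r5,r6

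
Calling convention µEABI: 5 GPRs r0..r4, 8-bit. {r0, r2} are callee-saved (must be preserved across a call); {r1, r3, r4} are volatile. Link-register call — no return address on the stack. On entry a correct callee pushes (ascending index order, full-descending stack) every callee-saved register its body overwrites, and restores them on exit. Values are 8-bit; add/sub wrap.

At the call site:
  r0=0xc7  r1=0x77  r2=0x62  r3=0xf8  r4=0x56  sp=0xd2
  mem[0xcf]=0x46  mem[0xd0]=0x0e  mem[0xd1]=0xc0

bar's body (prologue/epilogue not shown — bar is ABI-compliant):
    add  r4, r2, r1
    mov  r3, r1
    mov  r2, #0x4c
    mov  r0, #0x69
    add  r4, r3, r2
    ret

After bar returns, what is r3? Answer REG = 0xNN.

prologue: push r0 -> mem[0xd1]=0xc7, sp=0xd1
prologue: push r2 -> mem[0xd0]=0x62, sp=0xd0
body[0] add  r4, r2, r1 -> r4=0xd9
body[1] mov  r3, r1 -> r3=0x77
body[2] mov  r2, #0x4c -> r2=0x4c
body[3] mov  r0, #0x69 -> r0=0x69
body[4] add  r4, r3, r2 -> r4=0xc3
epilogue: pop r2=0x62, sp=0xd1
epilogue: pop r0=0xc7, sp=0xd2
r3 is caller-saved -> body value

REG = 0x77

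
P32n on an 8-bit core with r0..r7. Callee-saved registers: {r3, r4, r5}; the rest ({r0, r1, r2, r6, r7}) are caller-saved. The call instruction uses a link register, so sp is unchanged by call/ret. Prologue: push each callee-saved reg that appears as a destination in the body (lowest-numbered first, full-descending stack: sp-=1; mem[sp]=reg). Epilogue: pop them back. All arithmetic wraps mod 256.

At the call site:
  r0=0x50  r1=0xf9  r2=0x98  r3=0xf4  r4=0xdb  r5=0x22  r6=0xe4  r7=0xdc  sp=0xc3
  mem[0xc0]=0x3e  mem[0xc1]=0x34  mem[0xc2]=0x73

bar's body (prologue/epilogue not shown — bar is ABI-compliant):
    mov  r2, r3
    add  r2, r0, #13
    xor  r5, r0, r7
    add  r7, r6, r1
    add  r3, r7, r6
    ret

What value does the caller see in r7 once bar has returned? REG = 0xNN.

prologue: push r3 -> mem[0xc2]=0xf4, sp=0xc2
prologue: push r5 -> mem[0xc1]=0x22, sp=0xc1
body[0] mov  r2, r3 -> r2=0xf4
body[1] add  r2, r0, #13 -> r2=0x5d
body[2] xor  r5, r0, r7 -> r5=0x8c
body[3] add  r7, r6, r1 -> r7=0xdd
body[4] add  r3, r7, r6 -> r3=0xc1
epilogue: pop r5=0x22, sp=0xc2
epilogue: pop r3=0xf4, sp=0xc3
r7 is caller-saved -> body value

REG = 0xdd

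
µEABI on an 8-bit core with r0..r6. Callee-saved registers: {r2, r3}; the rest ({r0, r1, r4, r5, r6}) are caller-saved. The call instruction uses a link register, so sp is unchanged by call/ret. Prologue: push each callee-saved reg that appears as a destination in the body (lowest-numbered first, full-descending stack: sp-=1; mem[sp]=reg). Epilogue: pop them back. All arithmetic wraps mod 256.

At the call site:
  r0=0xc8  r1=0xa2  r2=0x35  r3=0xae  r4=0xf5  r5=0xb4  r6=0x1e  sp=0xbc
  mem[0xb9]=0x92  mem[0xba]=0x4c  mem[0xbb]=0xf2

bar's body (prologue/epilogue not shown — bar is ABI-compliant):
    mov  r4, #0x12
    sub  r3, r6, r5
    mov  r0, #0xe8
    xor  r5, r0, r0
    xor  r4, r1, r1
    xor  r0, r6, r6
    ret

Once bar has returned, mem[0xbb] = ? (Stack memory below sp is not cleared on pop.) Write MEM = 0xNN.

prologue: push r3 → mem[0xbb]=0xae, sp=0xbb
body[0] mov  r4, #0x12 → r4=0x12
body[1] sub  r3, r6, r5 → r3=0x6a
body[2] mov  r0, #0xe8 → r0=0xe8
body[3] xor  r5, r0, r0 → r5=0x00
body[4] xor  r4, r1, r1 → r4=0x00
body[5] xor  r0, r6, r6 → r0=0x00
epilogue: pop r3=0xae, sp=0xbc
prologue pushed ['r3'] at ['0xbb']

MEM = 0xae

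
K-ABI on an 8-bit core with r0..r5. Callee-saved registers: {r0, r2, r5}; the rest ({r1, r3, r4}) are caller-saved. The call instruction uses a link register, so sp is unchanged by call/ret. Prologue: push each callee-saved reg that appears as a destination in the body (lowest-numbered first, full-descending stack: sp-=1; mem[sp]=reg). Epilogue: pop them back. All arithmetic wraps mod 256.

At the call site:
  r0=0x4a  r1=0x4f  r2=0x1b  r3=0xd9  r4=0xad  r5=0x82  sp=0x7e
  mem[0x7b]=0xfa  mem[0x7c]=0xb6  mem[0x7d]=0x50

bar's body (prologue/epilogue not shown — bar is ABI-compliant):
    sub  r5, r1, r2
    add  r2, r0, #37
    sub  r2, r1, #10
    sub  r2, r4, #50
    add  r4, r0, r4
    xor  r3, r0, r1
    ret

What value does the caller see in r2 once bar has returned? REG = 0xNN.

REG = 0x1b

prologue: push r2 → mem[0x7d]=0x1b, sp=0x7d
prologue: push r5 → mem[0x7c]=0x82, sp=0x7c
body[0] sub  r5, r1, r2 → r5=0x34
body[1] add  r2, r0, #37 → r2=0x6f
body[2] sub  r2, r1, #10 → r2=0x45
body[3] sub  r2, r4, #50 → r2=0x7b
body[4] add  r4, r0, r4 → r4=0xf7
body[5] xor  r3, r0, r1 → r3=0x05
epilogue: pop r5=0x82, sp=0x7d
epilogue: pop r2=0x1b, sp=0x7e
r2 is callee-saved → restored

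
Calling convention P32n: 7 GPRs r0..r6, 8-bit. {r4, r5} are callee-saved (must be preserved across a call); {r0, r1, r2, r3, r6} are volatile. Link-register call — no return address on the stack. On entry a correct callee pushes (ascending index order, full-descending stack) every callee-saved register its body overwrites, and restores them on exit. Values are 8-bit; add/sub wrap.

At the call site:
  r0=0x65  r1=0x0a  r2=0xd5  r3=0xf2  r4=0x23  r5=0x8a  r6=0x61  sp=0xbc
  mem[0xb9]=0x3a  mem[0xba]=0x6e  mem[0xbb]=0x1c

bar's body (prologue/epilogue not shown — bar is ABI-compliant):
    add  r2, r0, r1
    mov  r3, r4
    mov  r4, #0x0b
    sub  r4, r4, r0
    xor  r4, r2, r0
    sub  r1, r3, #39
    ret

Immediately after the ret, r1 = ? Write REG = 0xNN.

prologue: push r4 → mem[0xbb]=0x23, sp=0xbb
body[0] add  r2, r0, r1 → r2=0x6f
body[1] mov  r3, r4 → r3=0x23
body[2] mov  r4, #0x0b → r4=0x0b
body[3] sub  r4, r4, r0 → r4=0xa6
body[4] xor  r4, r2, r0 → r4=0x0a
body[5] sub  r1, r3, #39 → r1=0xfc
epilogue: pop r4=0x23, sp=0xbc
r1 is caller-saved → body value

REG = 0xfc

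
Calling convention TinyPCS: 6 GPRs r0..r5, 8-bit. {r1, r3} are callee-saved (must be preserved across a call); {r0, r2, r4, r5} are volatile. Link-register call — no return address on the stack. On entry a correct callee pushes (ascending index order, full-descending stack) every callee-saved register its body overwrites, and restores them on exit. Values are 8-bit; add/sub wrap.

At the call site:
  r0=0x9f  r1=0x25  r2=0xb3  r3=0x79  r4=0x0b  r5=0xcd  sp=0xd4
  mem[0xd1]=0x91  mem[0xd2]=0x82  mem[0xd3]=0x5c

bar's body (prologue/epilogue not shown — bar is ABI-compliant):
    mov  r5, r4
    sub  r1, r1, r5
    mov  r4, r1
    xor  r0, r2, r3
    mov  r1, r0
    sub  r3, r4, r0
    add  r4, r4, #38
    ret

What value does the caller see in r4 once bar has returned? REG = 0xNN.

REG = 0x40

prologue: push r1 -> mem[0xd3]=0x25, sp=0xd3
prologue: push r3 -> mem[0xd2]=0x79, sp=0xd2
body[0] mov  r5, r4 -> r5=0x0b
body[1] sub  r1, r1, r5 -> r1=0x1a
body[2] mov  r4, r1 -> r4=0x1a
body[3] xor  r0, r2, r3 -> r0=0xca
body[4] mov  r1, r0 -> r1=0xca
body[5] sub  r3, r4, r0 -> r3=0x50
body[6] add  r4, r4, #38 -> r4=0x40
epilogue: pop r3=0x79, sp=0xd3
epilogue: pop r1=0x25, sp=0xd4
r4 is caller-saved -> body value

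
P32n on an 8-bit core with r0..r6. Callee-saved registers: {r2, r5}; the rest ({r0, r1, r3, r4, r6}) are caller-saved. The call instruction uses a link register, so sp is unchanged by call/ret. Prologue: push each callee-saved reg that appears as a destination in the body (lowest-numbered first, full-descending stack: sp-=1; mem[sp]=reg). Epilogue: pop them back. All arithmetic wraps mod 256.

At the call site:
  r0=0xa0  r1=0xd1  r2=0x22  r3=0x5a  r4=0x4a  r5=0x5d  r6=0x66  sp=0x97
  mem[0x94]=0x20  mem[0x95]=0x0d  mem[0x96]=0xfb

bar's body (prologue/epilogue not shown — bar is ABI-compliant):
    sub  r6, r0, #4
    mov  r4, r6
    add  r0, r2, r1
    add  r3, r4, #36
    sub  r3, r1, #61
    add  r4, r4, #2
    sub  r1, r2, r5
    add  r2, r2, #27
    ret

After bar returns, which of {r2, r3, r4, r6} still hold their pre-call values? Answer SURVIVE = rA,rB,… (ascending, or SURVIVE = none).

prologue: push r2 -> mem[0x96]=0x22, sp=0x96
body[0] sub  r6, r0, #4 -> r6=0x9c
body[1] mov  r4, r6 -> r4=0x9c
body[2] add  r0, r2, r1 -> r0=0xf3
body[3] add  r3, r4, #36 -> r3=0xc0
body[4] sub  r3, r1, #61 -> r3=0x94
body[5] add  r4, r4, #2 -> r4=0x9e
body[6] sub  r1, r2, r5 -> r1=0xc5
body[7] add  r2, r2, #27 -> r2=0x3d
epilogue: pop r2=0x22, sp=0x97
r2: callee-saved, written=True
r3: caller-saved, written=True
r4: caller-saved, written=True
r6: caller-saved, written=True

SURVIVE = r2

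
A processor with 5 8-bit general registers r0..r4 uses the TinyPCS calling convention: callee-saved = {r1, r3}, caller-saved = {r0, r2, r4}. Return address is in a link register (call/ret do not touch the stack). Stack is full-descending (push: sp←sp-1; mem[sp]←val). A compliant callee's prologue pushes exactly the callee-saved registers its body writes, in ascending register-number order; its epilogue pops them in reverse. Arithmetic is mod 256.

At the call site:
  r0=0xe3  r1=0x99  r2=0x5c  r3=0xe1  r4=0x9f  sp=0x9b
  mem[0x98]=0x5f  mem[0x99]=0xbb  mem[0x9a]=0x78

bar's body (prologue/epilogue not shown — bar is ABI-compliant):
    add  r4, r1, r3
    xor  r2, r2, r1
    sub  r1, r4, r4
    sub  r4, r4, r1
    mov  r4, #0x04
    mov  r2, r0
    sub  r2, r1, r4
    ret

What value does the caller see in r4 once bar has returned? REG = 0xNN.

REG = 0x04

prologue: push r1 → mem[0x9a]=0x99, sp=0x9a
body[0] add  r4, r1, r3 → r4=0x7a
body[1] xor  r2, r2, r1 → r2=0xc5
body[2] sub  r1, r4, r4 → r1=0x00
body[3] sub  r4, r4, r1 → r4=0x7a
body[4] mov  r4, #0x04 → r4=0x04
body[5] mov  r2, r0 → r2=0xe3
body[6] sub  r2, r1, r4 → r2=0xfc
epilogue: pop r1=0x99, sp=0x9b
r4 is caller-saved → body value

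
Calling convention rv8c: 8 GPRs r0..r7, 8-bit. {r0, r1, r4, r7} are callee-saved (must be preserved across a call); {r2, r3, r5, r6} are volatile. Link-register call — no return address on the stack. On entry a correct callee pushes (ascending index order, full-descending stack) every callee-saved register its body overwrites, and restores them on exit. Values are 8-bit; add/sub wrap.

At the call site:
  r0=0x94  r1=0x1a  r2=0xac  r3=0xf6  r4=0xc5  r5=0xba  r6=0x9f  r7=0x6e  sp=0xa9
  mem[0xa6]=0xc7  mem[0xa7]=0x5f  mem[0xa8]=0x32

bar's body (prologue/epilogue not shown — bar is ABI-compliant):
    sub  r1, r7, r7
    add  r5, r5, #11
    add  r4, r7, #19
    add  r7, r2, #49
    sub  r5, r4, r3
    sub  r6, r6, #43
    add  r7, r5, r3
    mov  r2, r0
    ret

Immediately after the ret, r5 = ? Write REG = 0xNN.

REG = 0x8b

prologue: push r1 → mem[0xa8]=0x1a, sp=0xa8
prologue: push r4 → mem[0xa7]=0xc5, sp=0xa7
prologue: push r7 → mem[0xa6]=0x6e, sp=0xa6
body[0] sub  r1, r7, r7 → r1=0x00
body[1] add  r5, r5, #11 → r5=0xc5
body[2] add  r4, r7, #19 → r4=0x81
body[3] add  r7, r2, #49 → r7=0xdd
body[4] sub  r5, r4, r3 → r5=0x8b
body[5] sub  r6, r6, #43 → r6=0x74
body[6] add  r7, r5, r3 → r7=0x81
body[7] mov  r2, r0 → r2=0x94
epilogue: pop r7=0x6e, sp=0xa7
epilogue: pop r4=0xc5, sp=0xa8
epilogue: pop r1=0x1a, sp=0xa9
r5 is caller-saved → body value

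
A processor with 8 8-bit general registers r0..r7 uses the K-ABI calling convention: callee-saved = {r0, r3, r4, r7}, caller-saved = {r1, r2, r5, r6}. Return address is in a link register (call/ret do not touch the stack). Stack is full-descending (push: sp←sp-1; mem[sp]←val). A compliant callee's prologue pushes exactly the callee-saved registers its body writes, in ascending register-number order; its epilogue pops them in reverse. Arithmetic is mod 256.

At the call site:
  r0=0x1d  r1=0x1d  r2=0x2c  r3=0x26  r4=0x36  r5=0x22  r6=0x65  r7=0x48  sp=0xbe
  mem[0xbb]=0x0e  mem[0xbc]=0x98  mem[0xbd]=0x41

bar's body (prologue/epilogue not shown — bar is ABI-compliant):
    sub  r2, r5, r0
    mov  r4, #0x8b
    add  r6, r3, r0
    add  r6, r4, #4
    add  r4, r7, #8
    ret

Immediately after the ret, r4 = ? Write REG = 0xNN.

REG = 0x36

prologue: push r4 -> mem[0xbd]=0x36, sp=0xbd
body[0] sub  r2, r5, r0 -> r2=0x05
body[1] mov  r4, #0x8b -> r4=0x8b
body[2] add  r6, r3, r0 -> r6=0x43
body[3] add  r6, r4, #4 -> r6=0x8f
body[4] add  r4, r7, #8 -> r4=0x50
epilogue: pop r4=0x36, sp=0xbe
r4 is callee-saved -> restored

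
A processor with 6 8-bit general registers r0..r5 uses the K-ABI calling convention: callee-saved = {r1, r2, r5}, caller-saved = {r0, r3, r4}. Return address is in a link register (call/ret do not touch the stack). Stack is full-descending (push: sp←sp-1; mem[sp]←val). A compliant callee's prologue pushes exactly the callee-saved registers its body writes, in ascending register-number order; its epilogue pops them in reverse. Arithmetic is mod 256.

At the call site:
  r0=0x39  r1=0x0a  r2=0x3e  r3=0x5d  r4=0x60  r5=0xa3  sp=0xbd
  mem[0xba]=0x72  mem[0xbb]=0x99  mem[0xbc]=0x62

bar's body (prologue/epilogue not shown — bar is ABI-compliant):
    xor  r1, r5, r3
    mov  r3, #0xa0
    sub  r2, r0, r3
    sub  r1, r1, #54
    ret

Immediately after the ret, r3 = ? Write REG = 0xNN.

REG = 0xa0

prologue: push r1 -> mem[0xbc]=0x0a, sp=0xbc
prologue: push r2 -> mem[0xbb]=0x3e, sp=0xbb
body[0] xor  r1, r5, r3 -> r1=0xfe
body[1] mov  r3, #0xa0 -> r3=0xa0
body[2] sub  r2, r0, r3 -> r2=0x99
body[3] sub  r1, r1, #54 -> r1=0xc8
epilogue: pop r2=0x3e, sp=0xbc
epilogue: pop r1=0x0a, sp=0xbd
r3 is caller-saved -> body value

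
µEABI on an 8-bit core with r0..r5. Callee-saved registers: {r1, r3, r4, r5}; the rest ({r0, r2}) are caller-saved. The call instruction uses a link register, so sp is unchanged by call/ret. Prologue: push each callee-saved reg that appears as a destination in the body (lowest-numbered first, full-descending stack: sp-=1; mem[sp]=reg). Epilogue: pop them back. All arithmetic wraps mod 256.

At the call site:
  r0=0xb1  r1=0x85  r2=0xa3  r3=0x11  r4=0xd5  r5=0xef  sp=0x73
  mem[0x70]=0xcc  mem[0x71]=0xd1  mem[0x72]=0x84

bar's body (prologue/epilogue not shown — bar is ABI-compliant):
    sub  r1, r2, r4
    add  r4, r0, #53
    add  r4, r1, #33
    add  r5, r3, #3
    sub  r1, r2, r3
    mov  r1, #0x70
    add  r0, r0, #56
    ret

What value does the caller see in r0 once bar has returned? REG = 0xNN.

REG = 0xe9

prologue: push r1 -> mem[0x72]=0x85, sp=0x72
prologue: push r4 -> mem[0x71]=0xd5, sp=0x71
prologue: push r5 -> mem[0x70]=0xef, sp=0x70
body[0] sub  r1, r2, r4 -> r1=0xce
body[1] add  r4, r0, #53 -> r4=0xe6
body[2] add  r4, r1, #33 -> r4=0xef
body[3] add  r5, r3, #3 -> r5=0x14
body[4] sub  r1, r2, r3 -> r1=0x92
body[5] mov  r1, #0x70 -> r1=0x70
body[6] add  r0, r0, #56 -> r0=0xe9
epilogue: pop r5=0xef, sp=0x71
epilogue: pop r4=0xd5, sp=0x72
epilogue: pop r1=0x85, sp=0x73
r0 is caller-saved -> body value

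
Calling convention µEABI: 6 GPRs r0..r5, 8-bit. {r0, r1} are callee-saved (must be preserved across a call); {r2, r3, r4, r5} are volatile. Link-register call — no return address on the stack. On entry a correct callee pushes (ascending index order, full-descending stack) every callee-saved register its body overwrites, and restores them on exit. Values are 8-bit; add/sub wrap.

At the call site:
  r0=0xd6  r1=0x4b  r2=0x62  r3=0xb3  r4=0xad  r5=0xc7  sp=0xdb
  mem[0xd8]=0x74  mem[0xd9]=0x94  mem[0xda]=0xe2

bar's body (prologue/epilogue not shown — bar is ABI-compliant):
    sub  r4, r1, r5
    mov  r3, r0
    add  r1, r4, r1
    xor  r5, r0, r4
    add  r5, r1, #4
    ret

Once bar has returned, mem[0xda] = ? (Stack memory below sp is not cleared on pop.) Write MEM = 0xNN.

prologue: push r1 -> mem[0xda]=0x4b, sp=0xda
body[0] sub  r4, r1, r5 -> r4=0x84
body[1] mov  r3, r0 -> r3=0xd6
body[2] add  r1, r4, r1 -> r1=0xcf
body[3] xor  r5, r0, r4 -> r5=0x52
body[4] add  r5, r1, #4 -> r5=0xd3
epilogue: pop r1=0x4b, sp=0xdb
prologue pushed ['r1'] at ['0xda']

MEM = 0x4b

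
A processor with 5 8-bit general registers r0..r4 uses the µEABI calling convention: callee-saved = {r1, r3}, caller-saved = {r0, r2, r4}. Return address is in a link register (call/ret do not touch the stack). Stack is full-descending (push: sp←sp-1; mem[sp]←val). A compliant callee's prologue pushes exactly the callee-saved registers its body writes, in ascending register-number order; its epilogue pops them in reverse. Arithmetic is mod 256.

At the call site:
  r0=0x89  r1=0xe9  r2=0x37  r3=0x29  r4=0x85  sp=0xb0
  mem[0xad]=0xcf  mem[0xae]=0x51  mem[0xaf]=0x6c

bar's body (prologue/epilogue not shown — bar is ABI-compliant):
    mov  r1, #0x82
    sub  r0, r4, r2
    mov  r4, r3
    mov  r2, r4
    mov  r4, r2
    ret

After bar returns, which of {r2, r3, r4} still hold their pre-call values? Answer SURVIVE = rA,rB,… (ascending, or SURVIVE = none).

prologue: push r1 -> mem[0xaf]=0xe9, sp=0xaf
body[0] mov  r1, #0x82 -> r1=0x82
body[1] sub  r0, r4, r2 -> r0=0x4e
body[2] mov  r4, r3 -> r4=0x29
body[3] mov  r2, r4 -> r2=0x29
body[4] mov  r4, r2 -> r4=0x29
epilogue: pop r1=0xe9, sp=0xb0
r2: caller-saved, written=True
r3: callee-saved, written=False
r4: caller-saved, written=True

SURVIVE = r3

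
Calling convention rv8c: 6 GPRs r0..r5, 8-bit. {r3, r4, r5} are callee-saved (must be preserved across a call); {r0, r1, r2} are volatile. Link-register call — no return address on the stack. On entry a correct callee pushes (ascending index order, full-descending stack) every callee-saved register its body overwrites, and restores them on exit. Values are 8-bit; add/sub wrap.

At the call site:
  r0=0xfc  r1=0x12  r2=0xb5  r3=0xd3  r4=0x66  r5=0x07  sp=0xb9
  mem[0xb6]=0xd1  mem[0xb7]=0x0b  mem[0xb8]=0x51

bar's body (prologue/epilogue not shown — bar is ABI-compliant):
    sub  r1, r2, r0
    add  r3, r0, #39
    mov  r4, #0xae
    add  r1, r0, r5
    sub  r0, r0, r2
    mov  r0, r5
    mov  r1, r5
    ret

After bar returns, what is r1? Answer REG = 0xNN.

REG = 0x07

prologue: push r3 -> mem[0xb8]=0xd3, sp=0xb8
prologue: push r4 -> mem[0xb7]=0x66, sp=0xb7
body[0] sub  r1, r2, r0 -> r1=0xb9
body[1] add  r3, r0, #39 -> r3=0x23
body[2] mov  r4, #0xae -> r4=0xae
body[3] add  r1, r0, r5 -> r1=0x03
body[4] sub  r0, r0, r2 -> r0=0x47
body[5] mov  r0, r5 -> r0=0x07
body[6] mov  r1, r5 -> r1=0x07
epilogue: pop r4=0x66, sp=0xb8
epilogue: pop r3=0xd3, sp=0xb9
r1 is caller-saved -> body value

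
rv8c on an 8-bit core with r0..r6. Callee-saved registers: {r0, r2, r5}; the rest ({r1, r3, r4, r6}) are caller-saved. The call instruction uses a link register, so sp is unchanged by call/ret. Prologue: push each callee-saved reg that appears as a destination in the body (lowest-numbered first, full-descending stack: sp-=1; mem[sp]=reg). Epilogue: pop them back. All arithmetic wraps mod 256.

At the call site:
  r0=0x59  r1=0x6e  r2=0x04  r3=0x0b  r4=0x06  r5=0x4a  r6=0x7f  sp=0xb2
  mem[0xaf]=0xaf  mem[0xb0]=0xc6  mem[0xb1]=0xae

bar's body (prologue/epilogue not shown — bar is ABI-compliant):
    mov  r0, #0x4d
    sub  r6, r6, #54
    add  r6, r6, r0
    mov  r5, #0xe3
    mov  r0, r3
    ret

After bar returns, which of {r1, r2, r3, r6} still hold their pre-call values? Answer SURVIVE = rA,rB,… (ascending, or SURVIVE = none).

prologue: push r0 → mem[0xb1]=0x59, sp=0xb1
prologue: push r5 → mem[0xb0]=0x4a, sp=0xb0
body[0] mov  r0, #0x4d → r0=0x4d
body[1] sub  r6, r6, #54 → r6=0x49
body[2] add  r6, r6, r0 → r6=0x96
body[3] mov  r5, #0xe3 → r5=0xe3
body[4] mov  r0, r3 → r0=0x0b
epilogue: pop r5=0x4a, sp=0xb1
epilogue: pop r0=0x59, sp=0xb2
r1: caller-saved, written=False
r2: callee-saved, written=False
r3: caller-saved, written=False
r6: caller-saved, written=True

SURVIVE = r1,r2,r3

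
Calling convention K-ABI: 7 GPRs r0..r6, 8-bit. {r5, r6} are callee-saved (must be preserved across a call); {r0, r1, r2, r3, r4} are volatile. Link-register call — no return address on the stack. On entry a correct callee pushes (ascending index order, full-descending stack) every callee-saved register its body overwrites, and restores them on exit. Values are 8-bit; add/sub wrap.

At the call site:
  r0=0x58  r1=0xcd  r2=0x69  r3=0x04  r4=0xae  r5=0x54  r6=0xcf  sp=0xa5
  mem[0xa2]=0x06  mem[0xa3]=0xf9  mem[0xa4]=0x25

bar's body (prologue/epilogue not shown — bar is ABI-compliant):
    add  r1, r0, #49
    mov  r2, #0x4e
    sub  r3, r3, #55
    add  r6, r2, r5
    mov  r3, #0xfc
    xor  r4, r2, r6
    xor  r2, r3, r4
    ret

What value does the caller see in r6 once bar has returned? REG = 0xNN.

prologue: push r6 -> mem[0xa4]=0xcf, sp=0xa4
body[0] add  r1, r0, #49 -> r1=0x89
body[1] mov  r2, #0x4e -> r2=0x4e
body[2] sub  r3, r3, #55 -> r3=0xcd
body[3] add  r6, r2, r5 -> r6=0xa2
body[4] mov  r3, #0xfc -> r3=0xfc
body[5] xor  r4, r2, r6 -> r4=0xec
body[6] xor  r2, r3, r4 -> r2=0x10
epilogue: pop r6=0xcf, sp=0xa5
r6 is callee-saved -> restored

REG = 0xcf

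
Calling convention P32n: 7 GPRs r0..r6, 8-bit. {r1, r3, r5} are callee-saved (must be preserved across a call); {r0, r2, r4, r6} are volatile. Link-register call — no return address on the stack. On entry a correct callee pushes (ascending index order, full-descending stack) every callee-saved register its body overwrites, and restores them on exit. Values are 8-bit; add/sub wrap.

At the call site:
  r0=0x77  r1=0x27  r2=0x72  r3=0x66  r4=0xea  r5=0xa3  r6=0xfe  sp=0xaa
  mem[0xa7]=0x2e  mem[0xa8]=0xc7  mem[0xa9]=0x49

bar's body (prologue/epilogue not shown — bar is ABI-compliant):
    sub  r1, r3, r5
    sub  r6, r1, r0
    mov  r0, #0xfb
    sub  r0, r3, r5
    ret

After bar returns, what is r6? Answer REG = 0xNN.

REG = 0x4c

prologue: push r1 -> mem[0xa9]=0x27, sp=0xa9
body[0] sub  r1, r3, r5 -> r1=0xc3
body[1] sub  r6, r1, r0 -> r6=0x4c
body[2] mov  r0, #0xfb -> r0=0xfb
body[3] sub  r0, r3, r5 -> r0=0xc3
epilogue: pop r1=0x27, sp=0xaa
r6 is caller-saved -> body value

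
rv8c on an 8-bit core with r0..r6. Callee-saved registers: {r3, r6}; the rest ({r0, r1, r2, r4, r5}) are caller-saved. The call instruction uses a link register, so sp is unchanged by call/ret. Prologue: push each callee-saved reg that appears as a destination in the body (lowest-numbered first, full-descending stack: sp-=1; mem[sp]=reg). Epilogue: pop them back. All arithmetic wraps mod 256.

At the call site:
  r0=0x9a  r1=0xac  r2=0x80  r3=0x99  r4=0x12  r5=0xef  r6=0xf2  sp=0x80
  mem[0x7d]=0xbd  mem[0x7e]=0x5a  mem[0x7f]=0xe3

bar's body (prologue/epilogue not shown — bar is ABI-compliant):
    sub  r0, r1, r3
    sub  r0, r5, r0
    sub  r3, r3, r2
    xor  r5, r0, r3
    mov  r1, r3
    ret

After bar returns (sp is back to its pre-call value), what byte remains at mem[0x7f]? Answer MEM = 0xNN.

prologue: push r3 -> mem[0x7f]=0x99, sp=0x7f
body[0] sub  r0, r1, r3 -> r0=0x13
body[1] sub  r0, r5, r0 -> r0=0xdc
body[2] sub  r3, r3, r2 -> r3=0x19
body[3] xor  r5, r0, r3 -> r5=0xc5
body[4] mov  r1, r3 -> r1=0x19
epilogue: pop r3=0x99, sp=0x80
prologue pushed ['r3'] at ['0x7f']

MEM = 0x99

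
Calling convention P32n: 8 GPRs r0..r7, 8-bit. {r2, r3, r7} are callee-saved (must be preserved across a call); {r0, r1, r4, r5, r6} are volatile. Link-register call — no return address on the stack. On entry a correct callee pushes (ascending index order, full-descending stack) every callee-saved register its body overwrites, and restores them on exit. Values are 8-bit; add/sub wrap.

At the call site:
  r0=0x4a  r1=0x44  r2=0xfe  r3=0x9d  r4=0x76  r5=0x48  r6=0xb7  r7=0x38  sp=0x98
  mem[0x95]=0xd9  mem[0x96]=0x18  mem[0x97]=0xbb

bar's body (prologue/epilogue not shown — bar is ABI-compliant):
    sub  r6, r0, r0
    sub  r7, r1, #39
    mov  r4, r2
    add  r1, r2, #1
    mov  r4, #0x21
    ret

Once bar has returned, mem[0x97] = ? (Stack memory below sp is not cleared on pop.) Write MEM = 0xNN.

MEM = 0x38

prologue: push r7 -> mem[0x97]=0x38, sp=0x97
body[0] sub  r6, r0, r0 -> r6=0x00
body[1] sub  r7, r1, #39 -> r7=0x1d
body[2] mov  r4, r2 -> r4=0xfe
body[3] add  r1, r2, #1 -> r1=0xff
body[4] mov  r4, #0x21 -> r4=0x21
epilogue: pop r7=0x38, sp=0x98
prologue pushed ['r7'] at ['0x97']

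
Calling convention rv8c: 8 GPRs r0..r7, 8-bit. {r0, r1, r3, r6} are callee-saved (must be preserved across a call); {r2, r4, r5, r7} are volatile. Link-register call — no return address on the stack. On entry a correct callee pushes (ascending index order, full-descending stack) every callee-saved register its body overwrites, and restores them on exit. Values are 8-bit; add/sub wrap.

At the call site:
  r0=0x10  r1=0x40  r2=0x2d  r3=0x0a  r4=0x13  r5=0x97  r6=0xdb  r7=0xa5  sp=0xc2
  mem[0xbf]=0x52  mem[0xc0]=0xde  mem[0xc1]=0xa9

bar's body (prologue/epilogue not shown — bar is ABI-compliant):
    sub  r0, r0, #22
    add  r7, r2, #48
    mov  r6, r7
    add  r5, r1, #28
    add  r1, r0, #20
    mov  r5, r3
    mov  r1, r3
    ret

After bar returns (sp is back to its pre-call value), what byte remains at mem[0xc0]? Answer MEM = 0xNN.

prologue: push r0 → mem[0xc1]=0x10, sp=0xc1
prologue: push r1 → mem[0xc0]=0x40, sp=0xc0
prologue: push r6 → mem[0xbf]=0xdb, sp=0xbf
body[0] sub  r0, r0, #22 → r0=0xfa
body[1] add  r7, r2, #48 → r7=0x5d
body[2] mov  r6, r7 → r6=0x5d
body[3] add  r5, r1, #28 → r5=0x5c
body[4] add  r1, r0, #20 → r1=0x0e
body[5] mov  r5, r3 → r5=0x0a
body[6] mov  r1, r3 → r1=0x0a
epilogue: pop r6=0xdb, sp=0xc0
epilogue: pop r1=0x40, sp=0xc1
epilogue: pop r0=0x10, sp=0xc2
prologue pushed ['r0', 'r1', 'r6'] at ['0xc1', '0xc0', '0xbf']

MEM = 0x40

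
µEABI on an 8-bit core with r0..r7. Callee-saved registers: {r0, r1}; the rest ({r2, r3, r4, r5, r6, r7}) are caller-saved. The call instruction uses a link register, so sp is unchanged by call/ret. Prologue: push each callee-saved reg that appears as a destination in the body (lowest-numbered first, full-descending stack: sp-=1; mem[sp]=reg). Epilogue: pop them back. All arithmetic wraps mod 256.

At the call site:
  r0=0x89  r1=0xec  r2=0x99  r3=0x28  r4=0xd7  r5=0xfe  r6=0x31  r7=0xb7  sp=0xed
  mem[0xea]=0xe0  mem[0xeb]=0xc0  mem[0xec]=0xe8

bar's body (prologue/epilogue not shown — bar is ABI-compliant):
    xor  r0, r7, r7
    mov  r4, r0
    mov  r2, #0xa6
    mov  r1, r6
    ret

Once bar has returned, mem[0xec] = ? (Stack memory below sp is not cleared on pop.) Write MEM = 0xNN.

MEM = 0x89

prologue: push r0 → mem[0xec]=0x89, sp=0xec
prologue: push r1 → mem[0xeb]=0xec, sp=0xeb
body[0] xor  r0, r7, r7 → r0=0x00
body[1] mov  r4, r0 → r4=0x00
body[2] mov  r2, #0xa6 → r2=0xa6
body[3] mov  r1, r6 → r1=0x31
epilogue: pop r1=0xec, sp=0xec
epilogue: pop r0=0x89, sp=0xed
prologue pushed ['r0', 'r1'] at ['0xec', '0xeb']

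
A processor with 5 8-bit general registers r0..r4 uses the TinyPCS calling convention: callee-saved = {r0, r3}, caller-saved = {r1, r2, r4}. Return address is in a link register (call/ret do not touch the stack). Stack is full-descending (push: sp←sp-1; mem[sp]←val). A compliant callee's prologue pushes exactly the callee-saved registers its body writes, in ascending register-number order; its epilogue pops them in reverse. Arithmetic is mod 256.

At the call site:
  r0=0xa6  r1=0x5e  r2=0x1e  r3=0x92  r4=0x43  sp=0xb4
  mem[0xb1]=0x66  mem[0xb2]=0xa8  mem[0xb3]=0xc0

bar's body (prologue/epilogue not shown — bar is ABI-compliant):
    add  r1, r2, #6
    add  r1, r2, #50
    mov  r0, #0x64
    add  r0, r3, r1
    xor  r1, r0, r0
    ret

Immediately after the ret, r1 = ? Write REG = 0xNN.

REG = 0x00

prologue: push r0 -> mem[0xb3]=0xa6, sp=0xb3
body[0] add  r1, r2, #6 -> r1=0x24
body[1] add  r1, r2, #50 -> r1=0x50
body[2] mov  r0, #0x64 -> r0=0x64
body[3] add  r0, r3, r1 -> r0=0xe2
body[4] xor  r1, r0, r0 -> r1=0x00
epilogue: pop r0=0xa6, sp=0xb4
r1 is caller-saved -> body value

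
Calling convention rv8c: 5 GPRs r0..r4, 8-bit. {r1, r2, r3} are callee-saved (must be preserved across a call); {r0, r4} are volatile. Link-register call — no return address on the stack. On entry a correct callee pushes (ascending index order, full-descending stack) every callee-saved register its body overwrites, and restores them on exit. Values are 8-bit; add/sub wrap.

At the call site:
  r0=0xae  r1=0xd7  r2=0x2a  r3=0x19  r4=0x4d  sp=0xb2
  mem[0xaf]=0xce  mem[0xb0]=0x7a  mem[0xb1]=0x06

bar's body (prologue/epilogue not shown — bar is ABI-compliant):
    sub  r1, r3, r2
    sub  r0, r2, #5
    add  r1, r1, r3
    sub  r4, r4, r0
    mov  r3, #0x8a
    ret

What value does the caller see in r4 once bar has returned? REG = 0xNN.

REG = 0x28

prologue: push r1 -> mem[0xb1]=0xd7, sp=0xb1
prologue: push r3 -> mem[0xb0]=0x19, sp=0xb0
body[0] sub  r1, r3, r2 -> r1=0xef
body[1] sub  r0, r2, #5 -> r0=0x25
body[2] add  r1, r1, r3 -> r1=0x08
body[3] sub  r4, r4, r0 -> r4=0x28
body[4] mov  r3, #0x8a -> r3=0x8a
epilogue: pop r3=0x19, sp=0xb1
epilogue: pop r1=0xd7, sp=0xb2
r4 is caller-saved -> body value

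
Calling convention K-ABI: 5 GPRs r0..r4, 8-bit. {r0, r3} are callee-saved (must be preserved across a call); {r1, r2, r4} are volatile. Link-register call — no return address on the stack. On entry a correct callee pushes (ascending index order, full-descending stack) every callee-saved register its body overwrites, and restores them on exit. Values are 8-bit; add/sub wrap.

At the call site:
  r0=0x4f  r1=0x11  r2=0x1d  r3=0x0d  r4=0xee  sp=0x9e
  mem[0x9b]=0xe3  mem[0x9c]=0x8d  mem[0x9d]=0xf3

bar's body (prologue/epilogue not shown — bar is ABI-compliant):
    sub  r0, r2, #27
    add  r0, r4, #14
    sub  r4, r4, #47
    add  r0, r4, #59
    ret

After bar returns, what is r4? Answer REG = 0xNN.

prologue: push r0 -> mem[0x9d]=0x4f, sp=0x9d
body[0] sub  r0, r2, #27 -> r0=0x02
body[1] add  r0, r4, #14 -> r0=0xfc
body[2] sub  r4, r4, #47 -> r4=0xbf
body[3] add  r0, r4, #59 -> r0=0xfa
epilogue: pop r0=0x4f, sp=0x9e
r4 is caller-saved -> body value

REG = 0xbf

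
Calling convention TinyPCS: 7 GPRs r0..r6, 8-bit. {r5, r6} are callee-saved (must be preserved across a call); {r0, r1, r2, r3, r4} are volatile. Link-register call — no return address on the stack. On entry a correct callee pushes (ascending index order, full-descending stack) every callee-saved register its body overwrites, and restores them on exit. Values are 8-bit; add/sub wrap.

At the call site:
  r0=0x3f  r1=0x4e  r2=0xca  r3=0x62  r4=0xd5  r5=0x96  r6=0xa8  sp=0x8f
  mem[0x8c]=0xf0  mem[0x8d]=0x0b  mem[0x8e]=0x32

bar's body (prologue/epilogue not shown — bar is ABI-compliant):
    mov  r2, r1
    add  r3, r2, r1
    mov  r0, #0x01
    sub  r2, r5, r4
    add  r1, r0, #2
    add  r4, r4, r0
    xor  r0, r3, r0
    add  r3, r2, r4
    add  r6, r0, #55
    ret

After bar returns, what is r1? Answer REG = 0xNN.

prologue: push r6 -> mem[0x8e]=0xa8, sp=0x8e
body[0] mov  r2, r1 -> r2=0x4e
body[1] add  r3, r2, r1 -> r3=0x9c
body[2] mov  r0, #0x01 -> r0=0x01
body[3] sub  r2, r5, r4 -> r2=0xc1
body[4] add  r1, r0, #2 -> r1=0x03
body[5] add  r4, r4, r0 -> r4=0xd6
body[6] xor  r0, r3, r0 -> r0=0x9d
body[7] add  r3, r2, r4 -> r3=0x97
body[8] add  r6, r0, #55 -> r6=0xd4
epilogue: pop r6=0xa8, sp=0x8f
r1 is caller-saved -> body value

REG = 0x03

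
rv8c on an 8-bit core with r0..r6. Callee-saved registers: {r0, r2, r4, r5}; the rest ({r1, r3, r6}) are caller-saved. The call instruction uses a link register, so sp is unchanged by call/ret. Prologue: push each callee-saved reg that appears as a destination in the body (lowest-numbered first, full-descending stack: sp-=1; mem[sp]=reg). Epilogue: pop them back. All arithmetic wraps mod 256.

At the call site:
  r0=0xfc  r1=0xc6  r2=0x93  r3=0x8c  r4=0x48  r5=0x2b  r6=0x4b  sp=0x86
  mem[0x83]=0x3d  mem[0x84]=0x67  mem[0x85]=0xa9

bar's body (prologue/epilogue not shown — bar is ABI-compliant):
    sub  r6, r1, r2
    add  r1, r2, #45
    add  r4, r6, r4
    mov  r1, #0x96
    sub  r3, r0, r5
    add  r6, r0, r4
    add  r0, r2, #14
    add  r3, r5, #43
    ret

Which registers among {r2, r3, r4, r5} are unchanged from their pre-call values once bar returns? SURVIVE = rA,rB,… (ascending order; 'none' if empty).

prologue: push r0 → mem[0x85]=0xfc, sp=0x85
prologue: push r4 → mem[0x84]=0x48, sp=0x84
body[0] sub  r6, r1, r2 → r6=0x33
body[1] add  r1, r2, #45 → r1=0xc0
body[2] add  r4, r6, r4 → r4=0x7b
body[3] mov  r1, #0x96 → r1=0x96
body[4] sub  r3, r0, r5 → r3=0xd1
body[5] add  r6, r0, r4 → r6=0x77
body[6] add  r0, r2, #14 → r0=0xa1
body[7] add  r3, r5, #43 → r3=0x56
epilogue: pop r4=0x48, sp=0x85
epilogue: pop r0=0xfc, sp=0x86
r2: callee-saved, written=False
r3: caller-saved, written=True
r4: callee-saved, written=True
r5: callee-saved, written=False

SURVIVE = r2,r4,r5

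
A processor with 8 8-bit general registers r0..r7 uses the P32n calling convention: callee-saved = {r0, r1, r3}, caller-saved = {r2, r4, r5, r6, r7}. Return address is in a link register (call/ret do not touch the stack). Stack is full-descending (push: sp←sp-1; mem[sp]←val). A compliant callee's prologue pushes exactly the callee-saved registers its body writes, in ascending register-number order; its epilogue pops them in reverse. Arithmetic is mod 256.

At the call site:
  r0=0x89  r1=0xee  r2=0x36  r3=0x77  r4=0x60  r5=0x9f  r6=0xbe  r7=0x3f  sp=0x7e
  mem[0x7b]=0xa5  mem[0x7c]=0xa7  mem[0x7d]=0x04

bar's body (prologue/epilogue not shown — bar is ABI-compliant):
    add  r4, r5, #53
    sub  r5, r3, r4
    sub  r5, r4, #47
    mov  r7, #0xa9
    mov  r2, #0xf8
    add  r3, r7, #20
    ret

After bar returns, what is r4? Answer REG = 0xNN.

REG = 0xd4

prologue: push r3 -> mem[0x7d]=0x77, sp=0x7d
body[0] add  r4, r5, #53 -> r4=0xd4
body[1] sub  r5, r3, r4 -> r5=0xa3
body[2] sub  r5, r4, #47 -> r5=0xa5
body[3] mov  r7, #0xa9 -> r7=0xa9
body[4] mov  r2, #0xf8 -> r2=0xf8
body[5] add  r3, r7, #20 -> r3=0xbd
epilogue: pop r3=0x77, sp=0x7e
r4 is caller-saved -> body value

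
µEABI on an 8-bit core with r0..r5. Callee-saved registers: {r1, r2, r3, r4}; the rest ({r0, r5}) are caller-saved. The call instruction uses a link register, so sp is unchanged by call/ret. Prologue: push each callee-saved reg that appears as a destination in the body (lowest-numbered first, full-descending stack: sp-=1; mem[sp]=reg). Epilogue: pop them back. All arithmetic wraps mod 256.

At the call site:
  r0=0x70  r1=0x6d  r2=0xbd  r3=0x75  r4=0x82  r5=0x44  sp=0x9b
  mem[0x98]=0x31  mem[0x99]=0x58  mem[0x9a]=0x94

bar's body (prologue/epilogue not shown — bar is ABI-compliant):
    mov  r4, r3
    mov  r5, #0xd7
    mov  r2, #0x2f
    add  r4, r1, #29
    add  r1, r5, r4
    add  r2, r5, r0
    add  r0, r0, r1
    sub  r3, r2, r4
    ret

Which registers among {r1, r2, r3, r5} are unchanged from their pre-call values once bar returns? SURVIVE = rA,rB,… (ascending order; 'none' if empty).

prologue: push r1 -> mem[0x9a]=0x6d, sp=0x9a
prologue: push r2 -> mem[0x99]=0xbd, sp=0x99
prologue: push r3 -> mem[0x98]=0x75, sp=0x98
prologue: push r4 -> mem[0x97]=0x82, sp=0x97
body[0] mov  r4, r3 -> r4=0x75
body[1] mov  r5, #0xd7 -> r5=0xd7
body[2] mov  r2, #0x2f -> r2=0x2f
body[3] add  r4, r1, #29 -> r4=0x8a
body[4] add  r1, r5, r4 -> r1=0x61
body[5] add  r2, r5, r0 -> r2=0x47
body[6] add  r0, r0, r1 -> r0=0xd1
body[7] sub  r3, r2, r4 -> r3=0xbd
epilogue: pop r4=0x82, sp=0x98
epilogue: pop r3=0x75, sp=0x99
epilogue: pop r2=0xbd, sp=0x9a
epilogue: pop r1=0x6d, sp=0x9b
r1: callee-saved, written=True
r2: callee-saved, written=True
r3: callee-saved, written=True
r5: caller-saved, written=True

SURVIVE = r1,r2,r3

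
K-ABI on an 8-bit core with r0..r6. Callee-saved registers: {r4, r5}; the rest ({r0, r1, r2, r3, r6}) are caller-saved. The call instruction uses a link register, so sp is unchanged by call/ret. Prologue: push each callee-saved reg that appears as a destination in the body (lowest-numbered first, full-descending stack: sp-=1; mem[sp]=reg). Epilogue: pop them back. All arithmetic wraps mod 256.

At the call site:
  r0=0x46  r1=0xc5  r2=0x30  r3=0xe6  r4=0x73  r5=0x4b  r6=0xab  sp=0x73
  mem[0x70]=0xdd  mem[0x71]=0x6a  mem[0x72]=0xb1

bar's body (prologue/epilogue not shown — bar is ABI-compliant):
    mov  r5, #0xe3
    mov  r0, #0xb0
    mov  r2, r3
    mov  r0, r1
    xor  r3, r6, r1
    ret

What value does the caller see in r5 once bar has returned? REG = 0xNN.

REG = 0x4b

prologue: push r5 → mem[0x72]=0x4b, sp=0x72
body[0] mov  r5, #0xe3 → r5=0xe3
body[1] mov  r0, #0xb0 → r0=0xb0
body[2] mov  r2, r3 → r2=0xe6
body[3] mov  r0, r1 → r0=0xc5
body[4] xor  r3, r6, r1 → r3=0x6e
epilogue: pop r5=0x4b, sp=0x73
r5 is callee-saved → restored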